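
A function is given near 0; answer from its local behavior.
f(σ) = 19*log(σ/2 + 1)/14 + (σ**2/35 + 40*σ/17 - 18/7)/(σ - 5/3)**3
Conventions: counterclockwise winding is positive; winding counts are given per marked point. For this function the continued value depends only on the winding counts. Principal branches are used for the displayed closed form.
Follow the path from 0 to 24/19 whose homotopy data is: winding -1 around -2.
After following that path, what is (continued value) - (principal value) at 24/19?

Continued minus principal equals -(19/7)*pi*i.

The rational part is single-valued and drops out of the difference; each branch term changes only by its own monodromy.
(19/14)*log(1 - σ/(-2)): each positive loop around -2 adds 2*pi*i to the log, so winding -1 contributes (19/14)*(-1)*2*pi*i = -(19/7)*pi*i.
Summing the contributions at σ = 24/19 gives -(19/7)*pi*i.


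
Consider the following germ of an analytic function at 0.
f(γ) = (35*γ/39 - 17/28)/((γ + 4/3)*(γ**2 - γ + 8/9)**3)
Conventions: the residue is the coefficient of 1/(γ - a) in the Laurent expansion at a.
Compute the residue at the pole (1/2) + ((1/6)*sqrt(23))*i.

The residue is (5909/419328) + ((14111497/728851968)*sqrt(23))*i.

The factor γ**2 - γ + 8/9 splits as (γ - a)(γ - a') with a = (1/2) + ((1/6)*sqrt(23))*i, a' = (1/2) - ((1/6)*sqrt(23))*i. At the order-3 pole a set g(γ) = (γ - a)^3*f(γ) = [(35*γ/39 - 17/28)/(γ + 4/3)] / (γ - a')^3.
Order-3 pole: residue = g''(a)/2; g''((1/2) + ((1/6)*sqrt(23))*i) = (5909/209664) + ((14111497/364425984)*sqrt(23))*i, so the residue is (5909/419328) + ((14111497/728851968)*sqrt(23))*i.


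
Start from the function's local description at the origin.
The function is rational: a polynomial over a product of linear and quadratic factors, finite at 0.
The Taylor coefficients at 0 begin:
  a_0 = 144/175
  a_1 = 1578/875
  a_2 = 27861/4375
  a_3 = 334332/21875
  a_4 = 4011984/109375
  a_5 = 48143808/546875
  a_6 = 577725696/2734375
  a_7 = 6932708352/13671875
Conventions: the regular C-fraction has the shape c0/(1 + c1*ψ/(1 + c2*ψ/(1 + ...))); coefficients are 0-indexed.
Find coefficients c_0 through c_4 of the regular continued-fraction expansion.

The regular C-fraction coefficients are [144/175, -263/120, -8455/6312, 6630918/2223665, -31297/16910].

Taylor coefficients (read off): a_0 = 144/175, a_1 = 1578/875, a_2 = 27861/4375, a_3 = 334332/21875, a_4 = 4011984/109375.
c0 = a_0 = 144/175. Peel one level at a time: if S = 1 + c*ψ/S' with S'(0) = 1, then c is the ψ-coefficient of S and S' = c*ψ/(S - 1).
S_1 = c0/f = 1 + (-263/120)*ψ + (-1691/576)*ψ^2 + ...; c1 = -263/120.
S_2 = c1*ψ/(S_1 - 1) = 1 + (-8455/6312)*ψ + (1105153/276676)*ψ^2 + ...; c2 = -8455/6312.
S_3 = c2*ψ/(S_2 - 1) = 1 + (6630918/2223665)*ψ + (394539621/71487025)*ψ^2 + ...; c3 = 6630918/2223665.
S_4 = c3*ψ/(S_3 - 1) = 1 + (-31297/16910)*ψ + ...; c4 = -31297/16910.


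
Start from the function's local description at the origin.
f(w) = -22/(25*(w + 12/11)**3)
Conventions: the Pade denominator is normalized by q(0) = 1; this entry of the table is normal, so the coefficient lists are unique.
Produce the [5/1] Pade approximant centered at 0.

The Pade approximant has numerator coefficients [-14641/21600, 161051/155520, -1771561/1555200, 19487171/18662400, -214358881/268738560, 2357947691/5374771200]; denominator coefficients [1, 11/9].

Taylor coefficients needed (expand at 0): a_0 = -14641/21600, a_1 = 161051/86400, a_2 = -1771561/518400, a_3 = 19487171/3732480, a_4 = -214358881/29859840, a_5 = 16505633837/1791590400, a_6 = -181561972207/16124313600.
Write the denominator as Q(w) = 1 + q1*w. Requiring Q*f - P = O(w^7) with deg P <= 5 kills the coefficients of w^6..w^6 in Q*f:
  w^6: a_6 + q1*a_5 = 0, i.e. -181561972207/16124313600 + (16505633837/1791590400)*q1 = 0.
Solving this linear system: q1 = 11/9.
The numerator is Q*f truncated at degree 5: P0 = a_0 = -14641/21600; P1 = a_1 + q1*a_0 = 161051/155520; P2 = a_2 + q1*a_1 = -1771561/1555200; P3 = a_3 + q1*a_2 = 19487171/18662400; P4 = a_4 + q1*a_3 = -214358881/268738560; P5 = a_5 + q1*a_4 = 2357947691/5374771200.


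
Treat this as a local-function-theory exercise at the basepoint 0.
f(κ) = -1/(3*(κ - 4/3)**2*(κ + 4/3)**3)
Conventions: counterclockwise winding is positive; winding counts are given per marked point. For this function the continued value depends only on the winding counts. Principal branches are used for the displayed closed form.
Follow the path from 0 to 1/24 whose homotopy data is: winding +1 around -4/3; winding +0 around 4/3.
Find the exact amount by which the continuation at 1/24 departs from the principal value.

The function is rational, hence single-valued: continuing it around any pole returns the same value, so the difference is 0.

Continued minus principal equals 0.


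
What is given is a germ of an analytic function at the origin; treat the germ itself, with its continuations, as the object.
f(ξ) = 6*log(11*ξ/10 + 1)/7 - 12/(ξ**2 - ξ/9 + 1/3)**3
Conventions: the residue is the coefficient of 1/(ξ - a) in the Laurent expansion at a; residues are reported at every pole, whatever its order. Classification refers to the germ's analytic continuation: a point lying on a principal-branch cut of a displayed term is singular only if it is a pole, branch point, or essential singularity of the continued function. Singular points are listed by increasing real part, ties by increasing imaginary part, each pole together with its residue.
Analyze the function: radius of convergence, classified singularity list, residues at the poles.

Radius of convergence at 0: (1/3)*sqrt(3).
At -10/11: a logarithmic branch point.
At (1/18) - ((1/18)*sqrt(107))*i: a pole of order 3; residue -((4251528/1225043)*sqrt(107))*i.
At (1/18) + ((1/18)*sqrt(107))*i: a pole of order 3; residue ((4251528/1225043)*sqrt(107))*i.

Denominator factor (ξ**2 - ξ/9 + 1/3)^3: discriminant -107/81, complex-conjugate roots (1/18) + ((1/18)*sqrt(107))*i and (1/18) - ((1/18)*sqrt(107))*i; poles of order 3, moduli (1/3)*sqrt(3) and (1/3)*sqrt(3).
Branch term (6/7)*log(1 - ξ/(-10/11)): its argument vanishes at ξ = -10/11, a logarithmic branch point, modulus 10/11.
The radius of convergence is the smallest modulus among the singular points: (1/3)*sqrt(3).
The branch term is analytic at (1/18) - ((1/18)*sqrt(107))*i and contributes nothing to the residue; only the rational part matters.
The factor ξ**2 - ξ/9 + 1/3 splits as (ξ - a)(ξ - a') with a = (1/18) - ((1/18)*sqrt(107))*i, a' = (1/18) + ((1/18)*sqrt(107))*i. At the order-3 pole a set g(ξ) = (ξ - a)^3*(rational part) = [-12] / (ξ - a')^3.
Order-3 pole: residue = g''(a)/2; g''((1/18) - ((1/18)*sqrt(107))*i) = -((8503056/1225043)*sqrt(107))*i, so the residue is -((4251528/1225043)*sqrt(107))*i.
The branch term is analytic at (1/18) + ((1/18)*sqrt(107))*i and contributes nothing to the residue; only the rational part matters.
The factor ξ**2 - ξ/9 + 1/3 splits as (ξ - a)(ξ - a') with a = (1/18) + ((1/18)*sqrt(107))*i, a' = (1/18) - ((1/18)*sqrt(107))*i. At the order-3 pole a set g(ξ) = (ξ - a)^3*(rational part) = [-12] / (ξ - a')^3.
Order-3 pole: residue = g''(a)/2; g''((1/18) + ((1/18)*sqrt(107))*i) = ((8503056/1225043)*sqrt(107))*i, so the residue is ((4251528/1225043)*sqrt(107))*i.
List the singular points by increasing real part (a conjugate pair: the negative imaginary part first).


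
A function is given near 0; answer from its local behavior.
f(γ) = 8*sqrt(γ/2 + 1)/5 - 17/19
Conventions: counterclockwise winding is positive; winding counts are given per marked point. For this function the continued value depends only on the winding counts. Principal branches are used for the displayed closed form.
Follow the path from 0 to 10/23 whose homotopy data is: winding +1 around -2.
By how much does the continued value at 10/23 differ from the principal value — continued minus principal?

Continued minus principal equals -(32/115)*sqrt(161).

The rational part is single-valued and drops out of the difference; each branch term changes only by its own monodromy.
(8/5)*sqrt(1 - γ/(-2)): winding +1 is odd, the square root flips sign, contributing -2*(8/5)*sqrt(1 - (10/23)/(-2)) = -2*(8/5)*sqrt(28/23) = -(32/115)*sqrt(161).
Summing the contributions at γ = 10/23 gives -(32/115)*sqrt(161).


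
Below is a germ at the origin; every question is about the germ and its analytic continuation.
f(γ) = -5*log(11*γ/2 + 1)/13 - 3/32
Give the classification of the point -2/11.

The term (-5/13)*log(1 - γ/(-2/11)) has argument 1 - -2/11/(-2/11) = 0 at -2/11: a logarithmic (infinitely-sheeted) branch point; the remaining terms are analytic or single-valued there.

The point is a logarithmic branch point.


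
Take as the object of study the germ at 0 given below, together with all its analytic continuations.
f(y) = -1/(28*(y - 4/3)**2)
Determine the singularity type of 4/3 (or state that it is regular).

The point is a pole of order 2.

The denominator factor y - 4/3 vanishes at 4/3 and appears to the power 2; the numerator there equals -1/28, nonzero, and no other factor vanishes.
Hence a pole whose order is the multiplicity, 2.


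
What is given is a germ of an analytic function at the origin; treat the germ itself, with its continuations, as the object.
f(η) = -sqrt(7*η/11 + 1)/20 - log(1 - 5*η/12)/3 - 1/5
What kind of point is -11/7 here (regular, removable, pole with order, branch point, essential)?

The term (-1/20)*sqrt(1 - η/(-11/7)) has argument 1 - -11/7/(-11/7) = 0 at -11/7: a square-root (algebraic, two-sheeted) branch point; the remaining terms are analytic or single-valued there.

The point is an algebraic (square-root) branch point.


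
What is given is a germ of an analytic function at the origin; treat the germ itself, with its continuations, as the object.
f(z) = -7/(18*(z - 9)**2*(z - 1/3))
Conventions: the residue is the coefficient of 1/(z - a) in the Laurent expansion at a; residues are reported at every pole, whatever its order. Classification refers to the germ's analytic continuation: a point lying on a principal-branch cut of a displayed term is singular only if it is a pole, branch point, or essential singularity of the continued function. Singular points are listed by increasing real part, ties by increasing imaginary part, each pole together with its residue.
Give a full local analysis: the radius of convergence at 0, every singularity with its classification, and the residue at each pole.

Denominator factor (z - 1/3): pole of order 1 at 1/3, modulus 1/3.
Denominator factor (z - 9)^2: pole of order 2 at 9, modulus 9.
The radius of convergence is the smallest modulus among the singular points: 1/3.
At the order-1 pole 1/3 set g(z) = (z - (1/3))*f(z) = -7/(18*(z - 9)**2).
Simple pole: residue = g(a) at a = 1/3, which is -7/1352.
At the order-2 pole 9 set g(z) = (z - (9))^2*f(z) = -7/(18*(z - 1/3)).
Order-2 pole: residue = g'(a); g'(9) = 7/1352, so the residue is 7/1352.
List the singular points by increasing real part (a conjugate pair: the negative imaginary part first).

Radius of convergence at 0: 1/3.
At 1/3: a pole of order 1; residue -7/1352.
At 9: a pole of order 2; residue 7/1352.


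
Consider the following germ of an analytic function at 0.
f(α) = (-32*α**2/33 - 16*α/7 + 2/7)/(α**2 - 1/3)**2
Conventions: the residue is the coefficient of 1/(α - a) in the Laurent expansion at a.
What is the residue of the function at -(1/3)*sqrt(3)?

The residue is (211/462)*sqrt(3).

The factor α**2 - 1/3 splits as (α - a)(α - a') with a = -(1/3)*sqrt(3), a' = (1/3)*sqrt(3). At the order-2 pole a set g(α) = (α - a)^2*f(α) = [-32*α**2/33 - 16*α/7 + 2/7] / (α - a')^2.
Order-2 pole: residue = g'(a); g'(-(1/3)*sqrt(3)) = (211/462)*sqrt(3), so the residue is (211/462)*sqrt(3).


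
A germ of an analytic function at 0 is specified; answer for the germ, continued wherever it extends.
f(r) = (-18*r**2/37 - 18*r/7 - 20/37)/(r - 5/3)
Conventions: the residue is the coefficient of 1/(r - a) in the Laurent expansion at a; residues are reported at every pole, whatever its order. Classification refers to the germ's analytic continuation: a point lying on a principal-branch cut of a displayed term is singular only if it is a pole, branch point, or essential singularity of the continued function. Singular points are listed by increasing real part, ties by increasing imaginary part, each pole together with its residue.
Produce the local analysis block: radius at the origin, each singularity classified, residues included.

Denominator factor (r - 5/3): pole of order 1 at 5/3, modulus 5/3.
The radius of convergence is the smallest modulus among the singular points: 5/3.
At the order-1 pole 5/3 set g(r) = (r - (5/3))*f(r) = -18*r**2/37 - 18*r/7 - 20/37.
Simple pole: residue = g(a) at a = 5/3, which is -1600/259.

Radius of convergence at 0: 5/3.
At 5/3: a pole of order 1; residue -1600/259.


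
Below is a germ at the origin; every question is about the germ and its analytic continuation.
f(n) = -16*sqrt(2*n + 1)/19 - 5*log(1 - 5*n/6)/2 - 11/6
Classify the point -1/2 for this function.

The point is an algebraic (square-root) branch point.

The term (-16/19)*sqrt(1 - n/(-1/2)) has argument 1 - -1/2/(-1/2) = 0 at -1/2: a square-root (algebraic, two-sheeted) branch point; the remaining terms are analytic or single-valued there.


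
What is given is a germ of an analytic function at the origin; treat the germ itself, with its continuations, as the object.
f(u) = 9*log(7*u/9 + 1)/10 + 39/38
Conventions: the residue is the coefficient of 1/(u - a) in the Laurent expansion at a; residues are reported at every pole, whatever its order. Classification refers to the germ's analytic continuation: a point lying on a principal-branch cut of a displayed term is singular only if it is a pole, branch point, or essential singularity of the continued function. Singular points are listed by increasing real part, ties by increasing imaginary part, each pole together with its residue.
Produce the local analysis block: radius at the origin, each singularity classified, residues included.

Branch term (9/10)*log(1 - u/(-9/7)): its argument vanishes at u = -9/7, a logarithmic branch point, modulus 9/7.
The radius of convergence is the smallest modulus among the singular points: 9/7.

Radius of convergence at 0: 9/7.
At -9/7: a logarithmic branch point.


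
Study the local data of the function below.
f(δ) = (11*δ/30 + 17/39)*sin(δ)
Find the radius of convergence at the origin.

The factor sin(δ) is entire and contributes no finite singular point.
The polynomial part has no poles.
No finite singular points: the Taylor series at 0 converges everywhere.

The radius of convergence is infinite.


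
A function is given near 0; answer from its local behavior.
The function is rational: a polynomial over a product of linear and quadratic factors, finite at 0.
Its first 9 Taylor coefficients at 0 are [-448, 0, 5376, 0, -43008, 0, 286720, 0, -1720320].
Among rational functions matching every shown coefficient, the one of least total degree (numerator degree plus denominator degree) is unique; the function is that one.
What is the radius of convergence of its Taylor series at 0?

No rational of total degree below 6 reproduces all 9 coefficients; solving the [0/6] Pade equations on them gives f(u) = -7/(u**2 + 1/4)**3, whose expansion matches every shown term.
Denominator factor (u**2 + 1/4)^3: discriminant -1, complex-conjugate roots (1/2)*i and -(1/2)*i; poles of order 3, moduli 1/2 and 1/2.
The radius of convergence is the smallest modulus among the singular points: 1/2.

The radius of convergence is 1/2.


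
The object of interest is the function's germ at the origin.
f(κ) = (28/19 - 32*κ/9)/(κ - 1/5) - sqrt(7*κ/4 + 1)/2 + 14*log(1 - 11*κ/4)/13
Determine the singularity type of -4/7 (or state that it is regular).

The term (-1/2)*sqrt(1 - κ/(-4/7)) has argument 1 - -4/7/(-4/7) = 0 at -4/7: a square-root (algebraic, two-sheeted) branch point; the remaining terms are analytic or single-valued there.

The point is an algebraic (square-root) branch point.


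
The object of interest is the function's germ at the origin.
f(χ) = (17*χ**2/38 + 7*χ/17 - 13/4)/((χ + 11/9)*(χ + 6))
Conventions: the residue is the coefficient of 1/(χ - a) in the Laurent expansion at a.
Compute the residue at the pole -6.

The residue is -120753/55556.

At the order-1 pole -6 set g(χ) = (χ - (-6))*f(χ) = (17*χ**2/38 + 7*χ/17 - 13/4)/(χ + 11/9).
Simple pole: residue = g(a) at a = -6, which is -120753/55556.


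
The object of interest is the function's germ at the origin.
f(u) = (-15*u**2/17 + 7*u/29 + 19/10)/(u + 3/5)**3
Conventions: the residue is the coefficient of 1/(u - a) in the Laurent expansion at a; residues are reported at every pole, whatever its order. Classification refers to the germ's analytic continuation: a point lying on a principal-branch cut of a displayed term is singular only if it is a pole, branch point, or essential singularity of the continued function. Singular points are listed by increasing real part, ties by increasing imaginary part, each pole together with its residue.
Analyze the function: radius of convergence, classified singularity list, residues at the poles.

Denominator factor (u + 3/5)^3: pole of order 3 at -3/5, modulus 3/5.
The radius of convergence is the smallest modulus among the singular points: 3/5.
At the order-3 pole -3/5 set g(u) = (u - (-3/5))^3*f(u) = -15*u**2/17 + 7*u/29 + 19/10.
Order-3 pole: residue = g''(a)/2; g''(-3/5) = -30/17, so the residue is -15/17.

Radius of convergence at 0: 3/5.
At -3/5: a pole of order 3; residue -15/17.


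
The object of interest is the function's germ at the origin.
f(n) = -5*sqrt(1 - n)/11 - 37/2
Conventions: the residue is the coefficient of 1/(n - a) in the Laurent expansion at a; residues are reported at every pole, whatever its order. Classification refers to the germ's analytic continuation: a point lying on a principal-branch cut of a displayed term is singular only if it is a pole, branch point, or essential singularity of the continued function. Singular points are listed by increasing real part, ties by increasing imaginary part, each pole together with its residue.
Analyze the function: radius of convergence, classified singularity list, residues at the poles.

Branch term (-5/11)*sqrt(1 - n/(1)): its argument vanishes at n = 1, a square-root branch point, modulus 1.
The radius of convergence is the smallest modulus among the singular points: 1.

Radius of convergence at 0: 1.
At 1: an algebraic (square-root) branch point.


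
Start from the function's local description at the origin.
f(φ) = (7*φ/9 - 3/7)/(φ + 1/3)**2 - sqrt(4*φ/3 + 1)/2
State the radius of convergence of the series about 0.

The radius of convergence is 1/3.

Denominator factor (φ + 1/3)^2: pole of order 2 at -1/3, modulus 1/3.
Branch term (-1/2)*sqrt(1 - φ/(-3/4)): its argument vanishes at φ = -3/4, a square-root branch point, modulus 3/4.
The radius of convergence is the smallest modulus among the singular points: 1/3.


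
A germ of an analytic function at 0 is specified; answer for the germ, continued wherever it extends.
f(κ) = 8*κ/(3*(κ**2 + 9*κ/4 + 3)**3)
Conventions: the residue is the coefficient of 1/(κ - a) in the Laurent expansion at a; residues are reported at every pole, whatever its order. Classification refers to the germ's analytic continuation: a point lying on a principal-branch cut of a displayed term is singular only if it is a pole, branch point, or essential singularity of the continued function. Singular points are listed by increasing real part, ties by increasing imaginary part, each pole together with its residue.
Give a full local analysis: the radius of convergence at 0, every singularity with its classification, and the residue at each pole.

Radius of convergence at 0: sqrt(3).
At (-9/8) - ((1/8)*sqrt(111))*i: a pole of order 3; residue -((2048/151959)*sqrt(111))*i.
At (-9/8) + ((1/8)*sqrt(111))*i: a pole of order 3; residue ((2048/151959)*sqrt(111))*i.

Denominator factor (κ**2 + 9*κ/4 + 3)^3: discriminant -111/16, complex-conjugate roots (-9/8) + ((1/8)*sqrt(111))*i and (-9/8) - ((1/8)*sqrt(111))*i; poles of order 3, moduli sqrt(3) and sqrt(3).
The radius of convergence is the smallest modulus among the singular points: sqrt(3).
The factor κ**2 + 9*κ/4 + 3 splits as (κ - a)(κ - a') with a = (-9/8) - ((1/8)*sqrt(111))*i, a' = (-9/8) + ((1/8)*sqrt(111))*i. At the order-3 pole a set g(κ) = (κ - a)^3*f(κ) = [8*κ/3] / (κ - a')^3.
Order-3 pole: residue = g''(a)/2; g''((-9/8) - ((1/8)*sqrt(111))*i) = -((4096/151959)*sqrt(111))*i, so the residue is -((2048/151959)*sqrt(111))*i.
The factor κ**2 + 9*κ/4 + 3 splits as (κ - a)(κ - a') with a = (-9/8) + ((1/8)*sqrt(111))*i, a' = (-9/8) - ((1/8)*sqrt(111))*i. At the order-3 pole a set g(κ) = (κ - a)^3*f(κ) = [8*κ/3] / (κ - a')^3.
Order-3 pole: residue = g''(a)/2; g''((-9/8) + ((1/8)*sqrt(111))*i) = ((4096/151959)*sqrt(111))*i, so the residue is ((2048/151959)*sqrt(111))*i.
List the singular points by increasing real part (a conjugate pair: the negative imaginary part first).


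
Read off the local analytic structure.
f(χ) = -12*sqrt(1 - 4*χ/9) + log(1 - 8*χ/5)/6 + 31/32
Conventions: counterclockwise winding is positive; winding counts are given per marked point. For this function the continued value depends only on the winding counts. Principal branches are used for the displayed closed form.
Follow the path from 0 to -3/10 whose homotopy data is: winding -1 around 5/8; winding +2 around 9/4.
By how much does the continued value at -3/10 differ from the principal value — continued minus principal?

Continued minus principal equals -(1/3)*pi*i.

The rational part is single-valued and drops out of the difference; each branch term changes only by its own monodromy.
(1/6)*log(1 - χ/(5/8)): each positive loop around 5/8 adds 2*pi*i to the log, so winding -1 contributes (1/6)*(-1)*2*pi*i = -(1/3)*pi*i.
(-12)*sqrt(1 - χ/(9/4)): winding +2 is even, the square root returns to the same sheet, contribution 0.
Summing the contributions at χ = -3/10 gives -(1/3)*pi*i.


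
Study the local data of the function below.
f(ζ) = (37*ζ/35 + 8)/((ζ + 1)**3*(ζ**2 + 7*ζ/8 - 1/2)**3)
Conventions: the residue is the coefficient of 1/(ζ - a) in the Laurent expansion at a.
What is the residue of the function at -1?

At the order-3 pole -1 set g(ζ) = (ζ - (-1))^3*f(ζ) = (37*ζ/35 + 8)/(ζ**2 + 7*ζ/8 - 1/2)**3.
Order-3 pole: residue = g''(a)/2; g''(-1) = -1676288/105, so the residue is -838144/105.

The residue is -838144/105.


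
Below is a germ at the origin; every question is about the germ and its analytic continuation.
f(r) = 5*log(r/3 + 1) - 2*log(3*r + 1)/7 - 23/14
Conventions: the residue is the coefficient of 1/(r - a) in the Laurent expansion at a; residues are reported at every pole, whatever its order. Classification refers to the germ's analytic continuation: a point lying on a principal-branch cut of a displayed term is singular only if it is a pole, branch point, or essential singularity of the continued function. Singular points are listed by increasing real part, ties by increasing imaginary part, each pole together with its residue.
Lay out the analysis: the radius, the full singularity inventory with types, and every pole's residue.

Radius of convergence at 0: 1/3.
At -3: a logarithmic branch point.
At -1/3: a logarithmic branch point.

Branch term (5)*log(1 - r/(-3)): its argument vanishes at r = -3, a logarithmic branch point, modulus 3.
Branch term (-2/7)*log(1 - r/(-1/3)): its argument vanishes at r = -1/3, a logarithmic branch point, modulus 1/3.
The radius of convergence is the smallest modulus among the singular points: 1/3.
List the singular points by increasing real part (a conjugate pair: the negative imaginary part first).


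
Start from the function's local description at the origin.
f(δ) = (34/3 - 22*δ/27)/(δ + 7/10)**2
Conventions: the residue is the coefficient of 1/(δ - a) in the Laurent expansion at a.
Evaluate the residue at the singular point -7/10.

At the order-2 pole -7/10 set g(δ) = (δ - (-7/10))^2*f(δ) = 34/3 - 22*δ/27.
Order-2 pole: residue = g'(a); g'(-7/10) = -22/27, so the residue is -22/27.

The residue is -22/27.


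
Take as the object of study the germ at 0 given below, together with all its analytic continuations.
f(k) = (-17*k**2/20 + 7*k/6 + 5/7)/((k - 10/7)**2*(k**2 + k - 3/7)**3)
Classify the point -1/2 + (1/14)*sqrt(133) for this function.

The denominator factor k**2 + k - 3/7 vanishes at -1/2 + (1/14)*sqrt(133) and appears to the power 3; the numerator there equals -79/120 + (121/840)*sqrt(133), nonzero, and no other factor vanishes.
Hence a pole whose order is the multiplicity, 3.

The point is a pole of order 3.


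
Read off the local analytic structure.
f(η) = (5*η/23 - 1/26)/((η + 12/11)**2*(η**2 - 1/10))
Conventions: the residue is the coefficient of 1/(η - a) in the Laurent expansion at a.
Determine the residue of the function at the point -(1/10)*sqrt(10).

The residue is 79754125/520188539 + (42484915/1040377078)*sqrt(10).

The factor η**2 - 1/10 splits as (η - a)(η - a') with a = -(1/10)*sqrt(10), a' = (1/10)*sqrt(10). At the order-1 pole a set g(η) = (η - a)*f(η) = [(5*η/23 - 1/26)/(η + 12/11)**2] / (η - a').
Simple pole: residue = g(a) at a = -(1/10)*sqrt(10), which is 79754125/520188539 + (42484915/1040377078)*sqrt(10).


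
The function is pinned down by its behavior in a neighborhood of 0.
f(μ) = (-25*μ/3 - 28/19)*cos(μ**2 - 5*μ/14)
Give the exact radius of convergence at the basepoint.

The radius of convergence is infinite.

The factor cos(μ**2 - 5*μ/14) is entire and contributes no finite singular point.
The polynomial part has no poles.
No finite singular points: the Taylor series at 0 converges everywhere.


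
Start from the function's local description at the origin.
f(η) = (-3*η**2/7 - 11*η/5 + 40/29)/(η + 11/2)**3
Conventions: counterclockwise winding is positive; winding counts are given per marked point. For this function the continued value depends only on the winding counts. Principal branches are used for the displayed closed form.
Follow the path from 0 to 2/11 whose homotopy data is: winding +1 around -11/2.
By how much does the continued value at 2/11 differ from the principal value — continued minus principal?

Continued minus principal equals 0.

The function is rational, hence single-valued: continuing it around any pole returns the same value, so the difference is 0.


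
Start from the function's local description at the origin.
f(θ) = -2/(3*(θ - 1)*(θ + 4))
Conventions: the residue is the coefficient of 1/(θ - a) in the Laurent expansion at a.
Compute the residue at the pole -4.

At the order-1 pole -4 set g(θ) = (θ - (-4))*f(θ) = -2/(3*(θ - 1)).
Simple pole: residue = g(a) at a = -4, which is 2/15.

The residue is 2/15.


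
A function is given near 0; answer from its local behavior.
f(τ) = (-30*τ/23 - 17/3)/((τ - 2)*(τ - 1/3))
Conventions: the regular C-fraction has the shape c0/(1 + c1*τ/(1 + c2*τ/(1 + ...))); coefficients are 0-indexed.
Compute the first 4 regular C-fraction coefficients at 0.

Taylor coefficients (expand at 0): a_0 = -17/2, a_1 = -2917/92, a_2 = -18073/184, a_3 = -109009/368.
c0 = a_0 = -17/2. Peel one level at a time: if S = 1 + c*τ/S' with S'(0) = 1, then c is the τ-coefficient of S and S' = c*τ/(S - 1).
S_1 = c0/f = 1 + (-2917/782)*τ + (721173/305762)*τ^2 + ...; c1 = -2917/782.
S_2 = c1*τ/(S_1 - 1) = 1 + (721173/1140547)*τ + (2163519/8508889)*τ^2 + ...; c2 = 721173/1140547.
S_3 = c2*τ/(S_2 - 1) = 1 + (-1173/2917)*τ + ...; c3 = -1173/2917.

The regular C-fraction coefficients are [-17/2, -2917/782, 721173/1140547, -1173/2917].


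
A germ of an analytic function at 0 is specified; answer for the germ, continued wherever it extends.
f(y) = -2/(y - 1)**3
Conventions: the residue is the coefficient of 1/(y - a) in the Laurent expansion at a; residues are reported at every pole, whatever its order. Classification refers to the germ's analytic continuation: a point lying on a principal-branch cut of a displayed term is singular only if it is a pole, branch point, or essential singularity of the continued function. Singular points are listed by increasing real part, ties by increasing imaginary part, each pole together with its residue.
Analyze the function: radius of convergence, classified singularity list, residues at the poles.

Radius of convergence at 0: 1.
At 1: a pole of order 3; residue 0.

Denominator factor (y - 1)^3: pole of order 3 at 1, modulus 1.
The radius of convergence is the smallest modulus among the singular points: 1.
At the order-3 pole 1 set g(y) = (y - (1))^3*f(y) = -2.
Order-3 pole: residue = g''(a)/2; g''(1) = 0, so the residue is 0.


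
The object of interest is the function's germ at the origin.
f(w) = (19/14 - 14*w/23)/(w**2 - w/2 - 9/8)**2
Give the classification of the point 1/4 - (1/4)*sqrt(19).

The denominator factor w**2 - w/2 - 9/8 vanishes at 1/4 - (1/4)*sqrt(19) and appears to the power 2; the numerator there equals 194/161 + (7/46)*sqrt(19), nonzero, and no other factor vanishes.
Hence a pole whose order is the multiplicity, 2.

The point is a pole of order 2.


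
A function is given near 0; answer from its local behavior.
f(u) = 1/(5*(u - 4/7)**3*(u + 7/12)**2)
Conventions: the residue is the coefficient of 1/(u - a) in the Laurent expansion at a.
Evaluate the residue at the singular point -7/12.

At the order-2 pole -7/12 set g(u) = (u - (-7/12))^2*f(u) = 1/(5*(u - 4/7)**3).
Order-2 pole: residue = g'(a); g'(-7/12) = -149361408/442646405, so the residue is -149361408/442646405.

The residue is -149361408/442646405.


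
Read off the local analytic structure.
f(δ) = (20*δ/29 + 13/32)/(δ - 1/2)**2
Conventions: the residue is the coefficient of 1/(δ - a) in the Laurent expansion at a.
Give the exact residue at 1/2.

The residue is 20/29.

At the order-2 pole 1/2 set g(δ) = (δ - (1/2))^2*f(δ) = 20*δ/29 + 13/32.
Order-2 pole: residue = g'(a); g'(1/2) = 20/29, so the residue is 20/29.


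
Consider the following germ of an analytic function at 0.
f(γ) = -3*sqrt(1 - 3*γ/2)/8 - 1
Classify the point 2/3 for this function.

The term (-3/8)*sqrt(1 - γ/(2/3)) has argument 1 - 2/3/(2/3) = 0 at 2/3: a square-root (algebraic, two-sheeted) branch point; the remaining terms are analytic or single-valued there.

The point is an algebraic (square-root) branch point.


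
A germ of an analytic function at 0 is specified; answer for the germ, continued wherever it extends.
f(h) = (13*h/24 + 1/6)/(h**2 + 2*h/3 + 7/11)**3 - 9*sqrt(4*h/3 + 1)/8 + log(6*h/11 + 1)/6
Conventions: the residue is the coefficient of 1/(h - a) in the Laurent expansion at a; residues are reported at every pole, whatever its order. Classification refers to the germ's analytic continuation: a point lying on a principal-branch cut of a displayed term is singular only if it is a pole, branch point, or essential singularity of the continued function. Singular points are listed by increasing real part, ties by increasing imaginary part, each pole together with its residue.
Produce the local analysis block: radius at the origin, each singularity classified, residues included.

Denominator factor (h**2 + 2*h/3 + 7/11)^3: discriminant -208/99, complex-conjugate roots (-1/3) + ((2/33)*sqrt(143))*i and (-1/3) - ((2/33)*sqrt(143))*i; poles of order 3, moduli (1/11)*sqrt(77) and (1/11)*sqrt(77).
Branch term (1/6)*log(1 - h/(-11/6)): its argument vanishes at h = -11/6, a logarithmic branch point, modulus 11/6.
Branch term (-9/8)*sqrt(1 - h/(-3/4)): its argument vanishes at h = -3/4, a square-root branch point, modulus 3/4.
The radius of convergence is the smallest modulus among the singular points: 3/4.
The branch terms are analytic at (-1/3) - ((2/33)*sqrt(143))*i and contribute nothing to the residue; only the rational part matters.
The factor h**2 + 2*h/3 + 7/11 splits as (h - a)(h - a') with a = (-1/3) - ((2/33)*sqrt(143))*i, a' = (-1/3) + ((2/33)*sqrt(143))*i. At the order-3 pole a set g(h) = (h - a)^3*(rational part) = [13*h/24 + 1/6] / (h - a')^3.
Order-3 pole: residue = g''(a)/2; g''((-1/3) - ((2/33)*sqrt(143))*i) = -((9801/4499456)*sqrt(143))*i, so the residue is -((9801/8998912)*sqrt(143))*i.
The branch terms are analytic at (-1/3) + ((2/33)*sqrt(143))*i and contribute nothing to the residue; only the rational part matters.
The factor h**2 + 2*h/3 + 7/11 splits as (h - a)(h - a') with a = (-1/3) + ((2/33)*sqrt(143))*i, a' = (-1/3) - ((2/33)*sqrt(143))*i. At the order-3 pole a set g(h) = (h - a)^3*(rational part) = [13*h/24 + 1/6] / (h - a')^3.
Order-3 pole: residue = g''(a)/2; g''((-1/3) + ((2/33)*sqrt(143))*i) = ((9801/4499456)*sqrt(143))*i, so the residue is ((9801/8998912)*sqrt(143))*i.
List the singular points by increasing real part (a conjugate pair: the negative imaginary part first).

Radius of convergence at 0: 3/4.
At -11/6: a logarithmic branch point.
At -3/4: an algebraic (square-root) branch point.
At (-1/3) - ((2/33)*sqrt(143))*i: a pole of order 3; residue -((9801/8998912)*sqrt(143))*i.
At (-1/3) + ((2/33)*sqrt(143))*i: a pole of order 3; residue ((9801/8998912)*sqrt(143))*i.


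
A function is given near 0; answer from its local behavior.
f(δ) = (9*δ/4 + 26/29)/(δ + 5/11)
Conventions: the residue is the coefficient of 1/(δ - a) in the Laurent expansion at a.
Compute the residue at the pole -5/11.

The residue is -161/1276.

At the order-1 pole -5/11 set g(δ) = (δ - (-5/11))*f(δ) = 9*δ/4 + 26/29.
Simple pole: residue = g(a) at a = -5/11, which is -161/1276.


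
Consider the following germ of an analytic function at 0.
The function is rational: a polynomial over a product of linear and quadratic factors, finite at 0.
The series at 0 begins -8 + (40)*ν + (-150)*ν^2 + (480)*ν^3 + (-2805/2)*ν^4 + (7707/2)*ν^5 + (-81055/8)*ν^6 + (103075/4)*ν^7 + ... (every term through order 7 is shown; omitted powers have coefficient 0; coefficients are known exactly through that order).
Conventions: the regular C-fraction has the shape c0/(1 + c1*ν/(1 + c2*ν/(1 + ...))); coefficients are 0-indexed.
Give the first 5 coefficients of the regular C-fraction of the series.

Taylor coefficients (read off): a_0 = -8, a_1 = 40, a_2 = -150, a_3 = 480, a_4 = -2805/2.
c0 = a_0 = -8. Peel one level at a time: if S = 1 + c*ν/S' with S'(0) = 1, then c is the ν-coefficient of S and S' = c*ν/(S - 1).
S_1 = c0/f = 1 + (5)*ν + (25/4)*ν^2 + ...; c1 = 5.
S_2 = c1*ν/(S_1 - 1) = 1 + (-5/4)*ν + (33/16)*ν^2 + ...; c2 = -5/4.
S_3 = c2*ν/(S_2 - 1) = 1 + (33/20)*ν + (24/25)*ν^2 + ...; c3 = 33/20.
S_4 = c3*ν/(S_3 - 1) = 1 + (-32/55)*ν + ...; c4 = -32/55.

The regular C-fraction coefficients are [-8, 5, -5/4, 33/20, -32/55].


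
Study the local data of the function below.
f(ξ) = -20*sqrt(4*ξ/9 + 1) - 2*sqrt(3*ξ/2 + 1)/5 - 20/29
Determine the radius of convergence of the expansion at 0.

The radius of convergence is 2/3.

Branch term (-20)*sqrt(1 - ξ/(-9/4)): its argument vanishes at ξ = -9/4, a square-root branch point, modulus 9/4.
Branch term (-2/5)*sqrt(1 - ξ/(-2/3)): its argument vanishes at ξ = -2/3, a square-root branch point, modulus 2/3.
The radius of convergence is the smallest modulus among the singular points: 2/3.


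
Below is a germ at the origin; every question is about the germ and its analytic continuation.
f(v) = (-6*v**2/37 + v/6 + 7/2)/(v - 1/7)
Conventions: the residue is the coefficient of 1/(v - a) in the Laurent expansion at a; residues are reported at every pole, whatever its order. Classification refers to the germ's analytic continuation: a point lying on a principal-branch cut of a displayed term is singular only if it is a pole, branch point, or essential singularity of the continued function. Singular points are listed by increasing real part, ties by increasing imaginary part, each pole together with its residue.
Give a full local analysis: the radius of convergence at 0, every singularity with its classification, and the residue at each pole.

Denominator factor (v - 1/7): pole of order 1 at 1/7, modulus 1/7.
The radius of convergence is the smallest modulus among the singular points: 1/7.
At the order-1 pole 1/7 set g(v) = (v - (1/7))*f(v) = -6*v**2/37 + v/6 + 7/2.
Simple pole: residue = g(a) at a = 1/7, which is 19148/5439.

Radius of convergence at 0: 1/7.
At 1/7: a pole of order 1; residue 19148/5439.


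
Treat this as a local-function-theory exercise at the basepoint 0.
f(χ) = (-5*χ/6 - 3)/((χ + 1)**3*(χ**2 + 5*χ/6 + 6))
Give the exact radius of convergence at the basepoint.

Denominator factor (χ + 1)^3: pole of order 3 at -1, modulus 1.
Denominator factor (χ**2 + 5*χ/6 + 6): discriminant -839/36, complex-conjugate roots (-5/12) + ((1/12)*sqrt(839))*i and (-5/12) - ((1/12)*sqrt(839))*i; poles of order 1, moduli sqrt(6) and sqrt(6).
The radius of convergence is the smallest modulus among the singular points: 1.

The radius of convergence is 1.


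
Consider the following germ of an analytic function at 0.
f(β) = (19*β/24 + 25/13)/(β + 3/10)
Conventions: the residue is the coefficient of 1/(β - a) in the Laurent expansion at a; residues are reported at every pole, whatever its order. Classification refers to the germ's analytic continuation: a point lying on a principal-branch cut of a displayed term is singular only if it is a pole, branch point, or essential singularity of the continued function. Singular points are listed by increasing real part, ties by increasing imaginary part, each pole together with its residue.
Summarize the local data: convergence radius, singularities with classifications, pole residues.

Radius of convergence at 0: 3/10.
At -3/10: a pole of order 1; residue 1753/1040.

Denominator factor (β + 3/10): pole of order 1 at -3/10, modulus 3/10.
The radius of convergence is the smallest modulus among the singular points: 3/10.
At the order-1 pole -3/10 set g(β) = (β - (-3/10))*f(β) = 19*β/24 + 25/13.
Simple pole: residue = g(a) at a = -3/10, which is 1753/1040.


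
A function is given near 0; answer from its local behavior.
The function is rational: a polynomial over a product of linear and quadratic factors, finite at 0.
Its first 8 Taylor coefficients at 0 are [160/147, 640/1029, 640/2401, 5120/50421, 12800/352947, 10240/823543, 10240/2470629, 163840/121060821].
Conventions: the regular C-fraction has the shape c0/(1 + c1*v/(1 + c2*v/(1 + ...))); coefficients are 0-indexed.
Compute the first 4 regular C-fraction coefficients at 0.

The regular C-fraction coefficients are [160/147, -4/7, 1/7, -1/7].

Taylor coefficients (read off): a_0 = 160/147, a_1 = 640/1029, a_2 = 640/2401, a_3 = 5120/50421.
c0 = a_0 = 160/147. Peel one level at a time: if S = 1 + c*v/S' with S'(0) = 1, then c is the v-coefficient of S and S' = c*v/(S - 1).
S_1 = c0/f = 1 + (-4/7)*v + (4/49)*v^2 + ...; c1 = -4/7.
S_2 = c1*v/(S_1 - 1) = 1 + (1/7)*v + (1/49)*v^2 + ...; c2 = 1/7.
S_3 = c2*v/(S_2 - 1) = 1 + (-1/7)*v + ...; c3 = -1/7.


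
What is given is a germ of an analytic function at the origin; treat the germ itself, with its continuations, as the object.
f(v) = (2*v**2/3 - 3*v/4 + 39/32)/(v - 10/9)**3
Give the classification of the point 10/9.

The denominator factor v - 10/9 vanishes at 10/9 and appears to the power 3; the numerator there equals 9397/7776, nonzero, and no other factor vanishes.
Hence a pole whose order is the multiplicity, 3.

The point is a pole of order 3.


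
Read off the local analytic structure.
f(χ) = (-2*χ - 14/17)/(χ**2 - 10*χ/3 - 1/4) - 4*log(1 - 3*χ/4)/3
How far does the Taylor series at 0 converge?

Denominator factor (χ**2 - 10*χ/3 - 1/4): discriminant 109/9, real irrational roots 5/3 + (1/6)*sqrt(109) and 5/3 - (1/6)*sqrt(109); poles of order 1, moduli 5/3 + (1/6)*sqrt(109) and -5/3 + (1/6)*sqrt(109).
Branch term (-4/3)*log(1 - χ/(4/3)): its argument vanishes at χ = 4/3, a logarithmic branch point, modulus 4/3.
The radius of convergence is the smallest modulus among the singular points: -5/3 + (1/6)*sqrt(109).

The radius of convergence is -5/3 + (1/6)*sqrt(109).


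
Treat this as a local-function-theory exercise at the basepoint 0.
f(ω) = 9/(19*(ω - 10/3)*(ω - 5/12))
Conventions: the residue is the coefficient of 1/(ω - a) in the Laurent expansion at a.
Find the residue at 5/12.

The residue is -108/665.

At the order-1 pole 5/12 set g(ω) = (ω - (5/12))*f(ω) = 9/(19*(ω - 10/3)).
Simple pole: residue = g(a) at a = 5/12, which is -108/665.
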